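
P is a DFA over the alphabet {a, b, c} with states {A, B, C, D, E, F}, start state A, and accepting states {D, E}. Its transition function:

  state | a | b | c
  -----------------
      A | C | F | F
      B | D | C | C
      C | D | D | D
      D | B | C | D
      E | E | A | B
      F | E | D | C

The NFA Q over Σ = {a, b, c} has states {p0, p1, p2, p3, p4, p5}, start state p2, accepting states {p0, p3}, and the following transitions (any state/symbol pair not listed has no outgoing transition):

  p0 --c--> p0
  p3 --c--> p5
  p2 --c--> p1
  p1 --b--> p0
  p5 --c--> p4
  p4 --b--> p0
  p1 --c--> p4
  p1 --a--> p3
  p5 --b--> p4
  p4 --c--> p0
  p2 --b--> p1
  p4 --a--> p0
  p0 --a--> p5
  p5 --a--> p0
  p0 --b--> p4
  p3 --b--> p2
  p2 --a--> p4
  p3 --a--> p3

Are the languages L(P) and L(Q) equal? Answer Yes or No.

Exploring the product automaton P × Q from the start pair (A, p2), following both machines on each input symbol, reaches 6 state pairs: (A, p2), (C, p4), (F, p1), (D, p0), (E, p3), (B, p5).
P accepts in {D, E} and Q accepts in {p0, p3}. In every reachable pair the two components are either both accepting — (D, p0), (E, p3) — or both non-accepting, so no string is accepted by exactly one of the machines: L(P) \ L(Q) and L(Q) \ L(P) are both empty.
Hence every string is accepted by P iff it is accepted by Q, and the two languages coincide.

Yes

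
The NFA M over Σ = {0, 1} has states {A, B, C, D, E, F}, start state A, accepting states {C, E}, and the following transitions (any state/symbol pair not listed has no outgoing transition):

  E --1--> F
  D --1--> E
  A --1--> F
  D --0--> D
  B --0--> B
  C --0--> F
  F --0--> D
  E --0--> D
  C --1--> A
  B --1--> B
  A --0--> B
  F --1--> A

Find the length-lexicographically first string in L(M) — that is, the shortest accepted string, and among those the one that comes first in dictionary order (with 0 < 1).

A breadth-first search from A reaches an accepting state first via the path A → F → D → E on input 101.
No string of length < 3 is accepted (BFS exhausts all shorter strings without reaching an accepting state), and 101 is the lexicographically least accepting string of length 3.

101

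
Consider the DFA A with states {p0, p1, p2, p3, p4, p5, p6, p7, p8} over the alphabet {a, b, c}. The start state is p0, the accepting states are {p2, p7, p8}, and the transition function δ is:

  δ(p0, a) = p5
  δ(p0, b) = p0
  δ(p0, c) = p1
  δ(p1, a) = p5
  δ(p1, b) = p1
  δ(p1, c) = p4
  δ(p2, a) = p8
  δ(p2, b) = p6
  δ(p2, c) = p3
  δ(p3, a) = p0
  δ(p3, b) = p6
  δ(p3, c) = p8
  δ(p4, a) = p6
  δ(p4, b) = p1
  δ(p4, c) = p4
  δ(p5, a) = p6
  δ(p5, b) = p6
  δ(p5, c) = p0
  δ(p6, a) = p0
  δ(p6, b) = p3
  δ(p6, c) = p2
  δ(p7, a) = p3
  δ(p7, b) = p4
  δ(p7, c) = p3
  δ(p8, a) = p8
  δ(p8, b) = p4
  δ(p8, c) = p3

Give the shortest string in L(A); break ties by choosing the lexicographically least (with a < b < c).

A breadth-first search from p0 reaches an accepting state first via the path p0 → p5 → p6 → p2 on input aac.
No string of length < 3 is accepted (BFS exhausts all shorter strings without reaching an accepting state), and aac is the lexicographically least accepting string of length 3.

aac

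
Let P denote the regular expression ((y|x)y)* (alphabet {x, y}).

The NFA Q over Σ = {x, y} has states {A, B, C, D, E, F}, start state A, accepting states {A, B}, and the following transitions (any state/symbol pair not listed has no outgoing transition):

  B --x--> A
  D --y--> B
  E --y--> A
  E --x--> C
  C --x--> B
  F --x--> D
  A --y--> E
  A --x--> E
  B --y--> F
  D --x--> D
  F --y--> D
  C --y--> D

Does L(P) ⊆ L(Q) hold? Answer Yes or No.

Yes

Converting the expression P to a DFA (subset construction, then merging equivalent states) gives the minimal DFA with states {p0, p1, p2}, start state p0, accepting states {p0} and transitions p0: x→p1, y→p1; p1: x→p2, y→p0; p2: x→p2, y→p2.
Exploring the product automaton P × Q from the start pair (p0, A), following both machines on each input symbol, reaches 8 state pairs: (p0, A), (p1, E), (p2, C), (p2, B), (p2, D), (p2, A), (p2, F), (p2, E).
P accepts in {p0} and Q accepts in {A, B}. The reachable pairs whose P-component is accepting are (p0, A); in each of them the Q-component is accepting too, so the product for L(P) \ L(Q) (P-component accepting, Q-component rejecting) has no reachable accepting pair and the difference is empty.
Hence every string in L(P) is also in L(Q).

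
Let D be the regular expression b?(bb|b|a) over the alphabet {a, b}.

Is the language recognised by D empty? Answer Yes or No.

The string a matches the expression, so it belongs to L(D).
Since L(D) contains at least one string, it is not empty.

No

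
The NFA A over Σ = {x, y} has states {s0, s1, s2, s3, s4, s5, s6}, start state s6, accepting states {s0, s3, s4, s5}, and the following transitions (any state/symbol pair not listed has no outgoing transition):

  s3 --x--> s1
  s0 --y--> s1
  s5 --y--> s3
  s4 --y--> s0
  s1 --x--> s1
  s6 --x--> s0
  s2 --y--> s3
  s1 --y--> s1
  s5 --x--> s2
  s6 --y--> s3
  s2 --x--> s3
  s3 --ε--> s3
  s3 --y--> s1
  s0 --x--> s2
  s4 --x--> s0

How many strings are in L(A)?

4

The useful subgraph on states {s0, s2, s3, s6} is acyclic, so L(A) is finite; the longest accepting path visits 4 useful states, giving maximum string length 3.
Counting accepting paths from s6 by length: 2 of length 1, 2 of length 3. Total 4.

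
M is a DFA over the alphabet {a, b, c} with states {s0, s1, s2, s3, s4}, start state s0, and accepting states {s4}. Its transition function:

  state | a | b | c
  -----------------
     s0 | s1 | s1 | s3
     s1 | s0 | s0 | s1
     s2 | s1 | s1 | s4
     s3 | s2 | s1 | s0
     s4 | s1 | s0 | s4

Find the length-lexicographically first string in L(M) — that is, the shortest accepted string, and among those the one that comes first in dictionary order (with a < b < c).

A breadth-first search from s0 reaches an accepting state first via the path s0 → s3 → s2 → s4 on input cac.
No string of length < 3 is accepted (BFS exhausts all shorter strings without reaching an accepting state), and cac is the lexicographically least accepting string of length 3.

cac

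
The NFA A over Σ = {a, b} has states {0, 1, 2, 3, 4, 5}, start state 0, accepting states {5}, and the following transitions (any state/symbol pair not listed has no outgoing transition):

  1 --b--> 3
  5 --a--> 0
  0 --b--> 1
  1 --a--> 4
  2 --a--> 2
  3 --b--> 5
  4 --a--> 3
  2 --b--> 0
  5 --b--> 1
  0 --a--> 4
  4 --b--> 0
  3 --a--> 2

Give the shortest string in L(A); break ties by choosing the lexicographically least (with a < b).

aab

A breadth-first search from 0 reaches an accepting state first via the path 0 → 4 → 3 → 5 on input aab.
No string of length < 3 is accepted (BFS exhausts all shorter strings without reaching an accepting state), and aab is the lexicographically least accepting string of length 3.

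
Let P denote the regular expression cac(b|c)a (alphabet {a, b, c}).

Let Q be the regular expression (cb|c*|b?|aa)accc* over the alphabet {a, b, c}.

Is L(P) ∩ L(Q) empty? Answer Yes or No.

Converting the expression P to a DFA (subset construction, then merging equivalent states) gives the minimal DFA with states {p0, p1, p2, p3, p4, p5, p6}, start state p0, accepting states {p6} and transitions p0: a→p1, b→p1, c→p2; p1: a→p1, b→p1, c→p1; p2: a→p3, b→p1, c→p1; p3: a→p1, b→p1, c→p4; p4: a→p1, b→p5, c→p5; p5: a→p6, b→p1, c→p1; p6: a→p1, b→p1, c→p1.
Converting the expression Q to a DFA (subset construction, then merging equivalent states) gives the minimal DFA with states {q0, q1, q2, q3, q4, q5, q6, q7, q8}, start state q0, accepting states {q8} and transitions q0: a→q1, b→q2, c→q3; q1: a→q2, b→q4, c→q5; q2: a→q6, b→q4, c→q4; q3: a→q6, b→q2, c→q7; q4: a→q4, b→q4, c→q4; q5: a→q4, b→q4, c→q8; q6: a→q4, b→q4, c→q5; q7: a→q6, b→q4, c→q7; q8: a→q4, b→q4, c→q8.
Exploring the product automaton P × Q from the start pair (p0, q0), following both machines on each input symbol, reaches 14 state pairs: (p0, q0), (p1, q1), (p1, q2), (p2, q3), (p1, q4), (p1, q5), (p1, q6), (p3, q6), (p1, q7), (p1, q8), (p4, q5), (p5, q4), (p5, q8), (p6, q4).
P accepts in {p6} and Q accepts in {q8}; no reachable pair has both components accepting, so no string drives both machines to acceptance simultaneously and L(P) ∩ L(Q) = ∅.
So no string is accepted by both, and the intersection is empty.

Yes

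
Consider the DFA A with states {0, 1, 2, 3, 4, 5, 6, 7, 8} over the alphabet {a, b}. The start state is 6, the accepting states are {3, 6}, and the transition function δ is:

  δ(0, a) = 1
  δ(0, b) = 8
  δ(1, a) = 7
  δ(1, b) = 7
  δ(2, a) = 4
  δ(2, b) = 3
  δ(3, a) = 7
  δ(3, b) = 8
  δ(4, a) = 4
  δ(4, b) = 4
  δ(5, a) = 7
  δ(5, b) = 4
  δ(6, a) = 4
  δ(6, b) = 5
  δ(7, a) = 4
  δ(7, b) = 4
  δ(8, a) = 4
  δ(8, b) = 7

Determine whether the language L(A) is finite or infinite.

The useful states (reachable from 6 and able to reach an accepting state) are {6}.
Restricted to these states the transition graph has no cycle, so every accepting path has bounded length and L is finite.

finite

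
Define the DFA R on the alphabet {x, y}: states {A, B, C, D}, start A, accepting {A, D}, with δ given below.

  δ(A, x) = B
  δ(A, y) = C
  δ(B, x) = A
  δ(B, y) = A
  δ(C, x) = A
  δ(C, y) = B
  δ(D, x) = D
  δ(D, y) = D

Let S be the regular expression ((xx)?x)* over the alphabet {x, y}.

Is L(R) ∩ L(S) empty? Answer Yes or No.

The empty string ε is accepted by both R and S.
Hence L(R) ∩ L(S) ≠ ∅.

No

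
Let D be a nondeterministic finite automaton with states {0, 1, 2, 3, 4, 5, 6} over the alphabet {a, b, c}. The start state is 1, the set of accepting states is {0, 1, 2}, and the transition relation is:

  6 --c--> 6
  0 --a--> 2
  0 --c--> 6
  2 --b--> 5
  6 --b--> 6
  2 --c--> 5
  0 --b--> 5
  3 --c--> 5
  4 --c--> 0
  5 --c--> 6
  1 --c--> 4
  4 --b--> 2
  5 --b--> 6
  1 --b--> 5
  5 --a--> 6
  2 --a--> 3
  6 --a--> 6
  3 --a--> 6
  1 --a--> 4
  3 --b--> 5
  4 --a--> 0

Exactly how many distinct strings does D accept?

11

The useful subgraph on states {0, 1, 2, 4} is acyclic, so L(D) is finite; the longest accepting path visits 4 useful states, giving maximum string length 3.
Counting accepting paths from 1 by length: 1 of length 0, 6 of length 2, 4 of length 3. Total 11.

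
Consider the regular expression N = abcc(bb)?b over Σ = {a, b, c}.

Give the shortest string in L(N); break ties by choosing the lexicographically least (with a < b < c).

By inspection of the expression, no string of length less than 5 matches, and abccb is the lexicographically first match of length 5.

abccb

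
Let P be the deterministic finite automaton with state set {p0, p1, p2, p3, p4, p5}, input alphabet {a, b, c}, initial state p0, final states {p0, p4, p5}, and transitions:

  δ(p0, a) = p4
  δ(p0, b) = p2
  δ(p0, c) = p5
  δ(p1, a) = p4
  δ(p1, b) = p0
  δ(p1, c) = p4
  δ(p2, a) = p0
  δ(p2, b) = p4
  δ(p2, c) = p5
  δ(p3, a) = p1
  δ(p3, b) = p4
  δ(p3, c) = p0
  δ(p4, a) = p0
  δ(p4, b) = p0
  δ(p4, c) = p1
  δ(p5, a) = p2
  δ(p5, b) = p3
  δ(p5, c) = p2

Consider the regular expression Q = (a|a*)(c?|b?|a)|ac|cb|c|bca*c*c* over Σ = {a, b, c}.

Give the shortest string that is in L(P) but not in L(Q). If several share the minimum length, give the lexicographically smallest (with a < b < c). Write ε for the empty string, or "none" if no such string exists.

ba

The string ba is accepted by P but not by Q.
No shorter string lies in the difference, and ba is the lexicographically first length-2 string in L(P) \ L(Q).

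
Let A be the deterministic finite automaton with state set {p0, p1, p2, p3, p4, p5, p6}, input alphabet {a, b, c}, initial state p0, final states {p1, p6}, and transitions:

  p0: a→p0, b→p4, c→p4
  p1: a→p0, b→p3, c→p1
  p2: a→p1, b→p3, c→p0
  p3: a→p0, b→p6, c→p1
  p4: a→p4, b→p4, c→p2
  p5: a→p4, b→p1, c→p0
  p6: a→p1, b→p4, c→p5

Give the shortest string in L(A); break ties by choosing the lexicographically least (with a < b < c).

A breadth-first search from p0 reaches an accepting state first via the path p0 → p4 → p2 → p1 on input bca.
No string of length < 3 is accepted (BFS exhausts all shorter strings without reaching an accepting state), and bca is the lexicographically least accepting string of length 3.

bca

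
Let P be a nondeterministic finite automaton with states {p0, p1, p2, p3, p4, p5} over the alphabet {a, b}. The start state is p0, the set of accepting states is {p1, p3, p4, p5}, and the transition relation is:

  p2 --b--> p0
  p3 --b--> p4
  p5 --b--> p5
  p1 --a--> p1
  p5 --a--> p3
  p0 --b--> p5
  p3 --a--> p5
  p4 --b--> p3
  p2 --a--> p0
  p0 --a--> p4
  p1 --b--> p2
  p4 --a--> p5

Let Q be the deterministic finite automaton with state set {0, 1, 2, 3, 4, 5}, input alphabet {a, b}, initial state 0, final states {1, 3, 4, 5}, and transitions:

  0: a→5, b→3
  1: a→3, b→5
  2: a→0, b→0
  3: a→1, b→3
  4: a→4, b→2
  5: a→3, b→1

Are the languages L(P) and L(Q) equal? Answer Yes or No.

Exploring the product automaton P × Q from the start pair (p0, 0), following both machines on each input symbol, reaches 4 state pairs: (p0, 0), (p4, 5), (p5, 3), (p3, 1).
P accepts in {p1, p3, p4, p5} and Q accepts in {1, 3, 4, 5}. In every reachable pair the two components are either both accepting — (p4, 5), (p5, 3), (p3, 1) — or both non-accepting, so no string is accepted by exactly one of the machines: L(P) \ L(Q) and L(Q) \ L(P) are both empty.
Hence every string is accepted by P iff it is accepted by Q, and the two languages coincide.

Yes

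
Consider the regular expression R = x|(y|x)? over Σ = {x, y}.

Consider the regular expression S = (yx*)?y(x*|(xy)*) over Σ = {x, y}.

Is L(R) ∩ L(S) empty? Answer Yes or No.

No

The string y is accepted by both R and S.
Hence L(R) ∩ L(S) ≠ ∅.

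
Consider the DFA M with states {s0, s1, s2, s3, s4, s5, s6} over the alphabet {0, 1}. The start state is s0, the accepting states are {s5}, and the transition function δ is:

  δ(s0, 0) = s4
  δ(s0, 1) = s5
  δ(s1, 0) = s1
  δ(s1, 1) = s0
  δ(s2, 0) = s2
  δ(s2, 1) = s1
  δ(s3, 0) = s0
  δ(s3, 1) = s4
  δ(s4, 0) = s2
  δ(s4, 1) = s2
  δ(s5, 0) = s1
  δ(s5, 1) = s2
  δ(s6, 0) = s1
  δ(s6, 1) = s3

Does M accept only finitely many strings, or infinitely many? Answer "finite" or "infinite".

infinite

State s0 is reachable from the start and can reach an accepting state, and it lies on the cycle s0 → s4 → s2 → s1 → s0.
Traversing that cycle any number of times yields accepted strings of unbounded length, so the language is infinite.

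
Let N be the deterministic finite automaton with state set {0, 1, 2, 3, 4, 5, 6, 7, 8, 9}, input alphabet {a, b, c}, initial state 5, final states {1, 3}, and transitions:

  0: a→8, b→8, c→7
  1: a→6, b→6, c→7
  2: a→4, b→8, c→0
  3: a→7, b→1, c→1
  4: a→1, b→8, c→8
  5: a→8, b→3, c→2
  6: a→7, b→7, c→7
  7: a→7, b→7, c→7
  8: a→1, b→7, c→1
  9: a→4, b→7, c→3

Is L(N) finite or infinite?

finite

The useful states (reachable from 5 and able to reach an accepting state) are {0, 1, 2, 3, 4, 5, 8}.
Restricted to these states the transition graph has no cycle, so every accepting path has bounded length and L is finite.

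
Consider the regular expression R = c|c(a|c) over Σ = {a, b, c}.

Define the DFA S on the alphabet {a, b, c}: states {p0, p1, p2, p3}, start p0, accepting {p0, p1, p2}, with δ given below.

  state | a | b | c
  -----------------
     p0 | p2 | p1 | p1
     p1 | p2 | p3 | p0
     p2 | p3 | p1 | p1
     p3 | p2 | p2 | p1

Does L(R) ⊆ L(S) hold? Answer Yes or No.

Yes

Converting the expression R to a DFA (subset construction, then merging equivalent states) gives the minimal DFA with states {r0, r1, r2, r3}, start state r0, accepting states {r2, r3} and transitions r0: a→r1, b→r1, c→r2; r1: a→r1, b→r1, c→r1; r2: a→r3, b→r1, c→r3; r3: a→r1, b→r1, c→r1.
Exploring the product automaton R × S from the start pair (r0, p0), following both machines on each input symbol, reaches 8 state pairs: (r0, p0), (r1, p2), (r1, p1), (r2, p1), (r1, p3), (r1, p0), (r3, p2), (r3, p0).
R accepts in {r2, r3} and S accepts in {p0, p1, p2}. The reachable pairs whose R-component is accepting are (r2, p1), (r3, p2), (r3, p0); in each of them the S-component is accepting too, so the product for L(R) \ L(S) (R-component accepting, S-component rejecting) has no reachable accepting pair and the difference is empty.
Hence every string in L(R) is also in L(S).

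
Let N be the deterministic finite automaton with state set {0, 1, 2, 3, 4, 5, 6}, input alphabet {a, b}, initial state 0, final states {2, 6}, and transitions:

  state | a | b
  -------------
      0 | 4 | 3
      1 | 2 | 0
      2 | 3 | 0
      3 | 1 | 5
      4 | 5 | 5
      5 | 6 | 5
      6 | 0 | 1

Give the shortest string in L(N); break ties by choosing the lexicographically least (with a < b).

A breadth-first search from 0 reaches an accepting state first via the path 0 → 4 → 5 → 6 on input aaa.
No string of length < 3 is accepted (BFS exhausts all shorter strings without reaching an accepting state), and aaa is the lexicographically least accepting string of length 3.

aaa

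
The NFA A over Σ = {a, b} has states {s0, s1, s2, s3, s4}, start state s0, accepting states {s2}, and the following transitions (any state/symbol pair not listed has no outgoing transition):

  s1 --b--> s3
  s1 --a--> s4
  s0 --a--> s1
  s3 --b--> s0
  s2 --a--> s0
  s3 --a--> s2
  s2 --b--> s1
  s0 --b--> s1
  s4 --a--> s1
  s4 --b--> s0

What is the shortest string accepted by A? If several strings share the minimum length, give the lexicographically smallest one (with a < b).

A breadth-first search from s0 reaches an accepting state first via the path s0 → s1 → s3 → s2 on input aba.
No string of length < 3 is accepted (BFS exhausts all shorter strings without reaching an accepting state), and aba is the lexicographically least accepting string of length 3.

aba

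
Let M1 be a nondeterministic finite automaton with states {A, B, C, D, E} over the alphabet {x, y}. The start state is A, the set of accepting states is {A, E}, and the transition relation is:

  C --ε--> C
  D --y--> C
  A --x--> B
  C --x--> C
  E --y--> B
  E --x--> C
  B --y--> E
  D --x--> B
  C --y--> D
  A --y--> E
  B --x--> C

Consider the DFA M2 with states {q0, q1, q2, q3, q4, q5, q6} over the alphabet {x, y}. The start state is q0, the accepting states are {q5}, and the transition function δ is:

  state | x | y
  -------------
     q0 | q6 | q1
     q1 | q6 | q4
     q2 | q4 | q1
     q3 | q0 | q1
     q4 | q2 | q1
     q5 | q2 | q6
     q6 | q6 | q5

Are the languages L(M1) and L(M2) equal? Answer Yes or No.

The empty string ε is accepted by M1 but rejected by M2.
So L(M1) ≠ L(M2).

No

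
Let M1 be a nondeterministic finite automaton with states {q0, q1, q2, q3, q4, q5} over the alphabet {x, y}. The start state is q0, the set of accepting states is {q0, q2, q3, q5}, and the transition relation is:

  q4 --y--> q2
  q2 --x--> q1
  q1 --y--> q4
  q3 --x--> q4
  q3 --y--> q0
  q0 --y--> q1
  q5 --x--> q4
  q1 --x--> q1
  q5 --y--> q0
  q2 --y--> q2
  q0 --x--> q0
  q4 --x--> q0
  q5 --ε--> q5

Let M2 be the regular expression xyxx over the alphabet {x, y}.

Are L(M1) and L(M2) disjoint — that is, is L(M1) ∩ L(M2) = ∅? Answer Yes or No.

Yes

Converting the expression M2 to a DFA (subset construction, then merging equivalent states) gives the minimal DFA with states {r0, r1, r2, r3, r4, r5}, start state r0, accepting states {r5} and transitions r0: x→r1, y→r2; r1: x→r2, y→r3; r2: x→r2, y→r2; r3: x→r4, y→r2; r4: x→r5, y→r2; r5: x→r2, y→r2.
Exploring the product automaton M1 × M2 from the start pair (q0, r0), following both machines on each input symbol, reaches 9 state pairs: (q0, r0), (q0, r1), (q1, r2), (q0, r2), (q1, r3), (q4, r2), (q1, r4), (q2, r2), (q1, r5).
M1 accepts in {q0, q2, q3, q5} and M2 accepts in {r5}; no reachable pair has both components accepting, so no string drives both machines to acceptance simultaneously and L(M1) ∩ L(M2) = ∅.
So no string is accepted by both, and the intersection is empty.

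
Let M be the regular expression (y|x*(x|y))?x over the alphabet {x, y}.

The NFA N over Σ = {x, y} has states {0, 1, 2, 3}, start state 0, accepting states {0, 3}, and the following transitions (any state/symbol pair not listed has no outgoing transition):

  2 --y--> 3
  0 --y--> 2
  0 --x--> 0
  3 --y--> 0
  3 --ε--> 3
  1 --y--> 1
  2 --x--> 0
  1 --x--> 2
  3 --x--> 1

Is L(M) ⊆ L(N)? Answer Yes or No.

Yes

Converting the expression M to a DFA (subset construction, then merging equivalent states) gives the minimal DFA with states {m0, m1, m2, m3, m4}, start state m0, accepting states {m1, m3} and transitions m0: x→m1, y→m2; m1: x→m1, y→m2; m2: x→m3, y→m4; m3: x→m4, y→m4; m4: x→m4, y→m4.
Exploring the product automaton M × N from the start pair (m0, 0), following both machines on each input symbol, reaches 8 state pairs: (m0, 0), (m1, 0), (m2, 2), (m3, 0), (m4, 3), (m4, 0), (m4, 2), (m4, 1).
M accepts in {m1, m3} and N accepts in {0, 3}. The reachable pairs whose M-component is accepting are (m1, 0), (m3, 0); in each of them the N-component is accepting too, so the product for L(M) \ L(N) (M-component accepting, N-component rejecting) has no reachable accepting pair and the difference is empty.
Hence every string in L(M) is also in L(N).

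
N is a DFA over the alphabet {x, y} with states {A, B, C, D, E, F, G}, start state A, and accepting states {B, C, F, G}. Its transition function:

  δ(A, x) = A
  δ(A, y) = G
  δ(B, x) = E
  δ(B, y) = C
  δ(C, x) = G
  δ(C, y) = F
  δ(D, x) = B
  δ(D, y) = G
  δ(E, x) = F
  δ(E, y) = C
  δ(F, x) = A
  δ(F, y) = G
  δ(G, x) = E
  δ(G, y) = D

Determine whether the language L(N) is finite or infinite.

infinite

State A is reachable from the start and can reach an accepting state, and it lies on the cycle A → A.
Traversing that cycle any number of times yields accepted strings of unbounded length, so the language is infinite.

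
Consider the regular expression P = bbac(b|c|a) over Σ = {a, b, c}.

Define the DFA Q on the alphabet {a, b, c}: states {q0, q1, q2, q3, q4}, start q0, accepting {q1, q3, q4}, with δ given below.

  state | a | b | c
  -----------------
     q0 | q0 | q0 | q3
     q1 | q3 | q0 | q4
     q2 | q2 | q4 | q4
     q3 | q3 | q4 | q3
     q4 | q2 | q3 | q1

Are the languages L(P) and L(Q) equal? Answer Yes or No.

No

The string c is accepted by Q but rejected by P.
So L(P) ≠ L(Q).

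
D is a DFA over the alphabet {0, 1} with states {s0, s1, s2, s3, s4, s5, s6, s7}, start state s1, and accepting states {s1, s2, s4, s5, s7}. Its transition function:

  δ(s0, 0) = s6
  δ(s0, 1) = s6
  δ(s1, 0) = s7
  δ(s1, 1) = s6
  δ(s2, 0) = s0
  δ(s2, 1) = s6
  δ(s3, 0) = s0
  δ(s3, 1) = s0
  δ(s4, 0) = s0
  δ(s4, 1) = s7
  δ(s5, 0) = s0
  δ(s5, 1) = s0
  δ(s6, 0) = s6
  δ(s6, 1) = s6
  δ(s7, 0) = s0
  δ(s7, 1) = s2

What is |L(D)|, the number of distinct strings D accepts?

The useful subgraph on states {s1, s2, s7} is acyclic, so L(D) is finite; the longest accepting path visits 3 useful states, giving maximum string length 2.
Counting accepting paths from s1 by length: 1 of length 0, 1 of length 1, 1 of length 2. Total 3.

3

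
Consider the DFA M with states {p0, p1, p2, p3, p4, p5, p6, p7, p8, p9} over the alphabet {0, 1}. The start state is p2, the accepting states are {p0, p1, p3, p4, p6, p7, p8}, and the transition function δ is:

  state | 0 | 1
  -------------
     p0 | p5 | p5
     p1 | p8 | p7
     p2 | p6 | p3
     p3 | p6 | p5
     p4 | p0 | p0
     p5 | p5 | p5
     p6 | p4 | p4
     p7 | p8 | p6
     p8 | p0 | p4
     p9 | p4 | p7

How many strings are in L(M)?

The useful subgraph on states {p0, p2, p3, p4, p6} is acyclic, so L(M) is finite; the longest accepting path visits 5 useful states, giving maximum string length 4.
Counting accepting paths from p2 by length: 2 of length 1, 3 of length 2, 6 of length 3, 4 of length 4. Total 15.

15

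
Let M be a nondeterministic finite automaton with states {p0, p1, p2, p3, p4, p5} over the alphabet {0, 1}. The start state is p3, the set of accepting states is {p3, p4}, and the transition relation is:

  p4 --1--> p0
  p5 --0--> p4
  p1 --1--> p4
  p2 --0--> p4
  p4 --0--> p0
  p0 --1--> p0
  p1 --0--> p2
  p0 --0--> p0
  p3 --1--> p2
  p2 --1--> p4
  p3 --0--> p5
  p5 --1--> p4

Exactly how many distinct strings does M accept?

5

The useful subgraph on states {p2, p3, p4, p5} is acyclic, so L(M) is finite; the longest accepting path visits 3 useful states, giving maximum string length 2.
Counting accepting paths from p3 by length: 1 of length 0, 4 of length 2. Total 5.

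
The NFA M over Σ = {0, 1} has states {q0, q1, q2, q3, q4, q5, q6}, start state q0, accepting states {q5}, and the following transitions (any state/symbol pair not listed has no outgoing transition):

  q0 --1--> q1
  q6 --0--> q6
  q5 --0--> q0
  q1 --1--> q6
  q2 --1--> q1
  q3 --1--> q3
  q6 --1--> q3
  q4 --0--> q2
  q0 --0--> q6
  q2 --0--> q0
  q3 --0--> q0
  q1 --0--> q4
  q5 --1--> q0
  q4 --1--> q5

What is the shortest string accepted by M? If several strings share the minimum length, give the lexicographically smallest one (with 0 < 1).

101

A breadth-first search from q0 reaches an accepting state first via the path q0 → q1 → q4 → q5 on input 101.
No string of length < 3 is accepted (BFS exhausts all shorter strings without reaching an accepting state), and 101 is the lexicographically least accepting string of length 3.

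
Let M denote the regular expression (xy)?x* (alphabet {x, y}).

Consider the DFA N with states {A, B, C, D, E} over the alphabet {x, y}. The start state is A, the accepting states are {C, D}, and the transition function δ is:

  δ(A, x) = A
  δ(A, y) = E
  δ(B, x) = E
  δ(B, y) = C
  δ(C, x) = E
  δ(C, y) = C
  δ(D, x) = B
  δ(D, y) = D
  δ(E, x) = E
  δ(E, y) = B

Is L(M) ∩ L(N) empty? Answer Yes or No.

Yes

Converting the expression M to a DFA (subset construction, then merging equivalent states) gives the minimal DFA with states {m0, m1, m2, m3}, start state m0, accepting states {m0, m1, m3} and transitions m0: x→m1, y→m2; m1: x→m3, y→m3; m2: x→m2, y→m2; m3: x→m3, y→m2.
Exploring the product automaton M × N from the start pair (m0, A), following both machines on each input symbol, reaches 7 state pairs: (m0, A), (m1, A), (m2, E), (m3, A), (m3, E), (m2, B), (m2, C).
M accepts in {m0, m1, m3} and N accepts in {C, D}; no reachable pair has both components accepting, so no string drives both machines to acceptance simultaneously and L(M) ∩ L(N) = ∅.
So no string is accepted by both, and the intersection is empty.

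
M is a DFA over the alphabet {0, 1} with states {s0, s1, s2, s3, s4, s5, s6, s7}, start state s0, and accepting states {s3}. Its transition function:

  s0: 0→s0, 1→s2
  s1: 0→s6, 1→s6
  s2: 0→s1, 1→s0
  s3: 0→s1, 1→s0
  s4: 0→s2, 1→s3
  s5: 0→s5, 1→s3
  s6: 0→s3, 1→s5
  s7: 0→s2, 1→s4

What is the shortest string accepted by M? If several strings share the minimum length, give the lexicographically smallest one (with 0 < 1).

1000

A breadth-first search from s0 reaches an accepting state first via the path s0 → s2 → s1 → s6 → s3 on input 1000.
No string of length < 4 is accepted (BFS exhausts all shorter strings without reaching an accepting state), and 1000 is the lexicographically least accepting string of length 4.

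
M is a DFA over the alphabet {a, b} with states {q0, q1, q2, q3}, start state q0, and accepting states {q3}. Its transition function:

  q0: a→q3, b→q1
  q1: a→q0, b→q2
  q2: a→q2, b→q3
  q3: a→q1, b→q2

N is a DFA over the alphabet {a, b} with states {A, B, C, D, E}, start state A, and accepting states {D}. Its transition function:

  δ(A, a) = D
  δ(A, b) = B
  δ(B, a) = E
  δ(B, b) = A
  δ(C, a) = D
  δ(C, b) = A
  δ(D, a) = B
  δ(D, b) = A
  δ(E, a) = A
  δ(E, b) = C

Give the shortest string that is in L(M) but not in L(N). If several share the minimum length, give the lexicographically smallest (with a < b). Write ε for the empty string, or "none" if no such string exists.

abb

The string abb is accepted by M but not by N.
No shorter string lies in the difference, and abb is the lexicographically first length-3 string in L(M) \ L(N).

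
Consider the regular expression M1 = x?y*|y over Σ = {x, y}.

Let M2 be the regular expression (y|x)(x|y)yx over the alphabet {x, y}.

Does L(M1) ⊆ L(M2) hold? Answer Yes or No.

No

The empty string ε is in L(M1) but not in L(M2).
So L(M1) ⊄ L(M2).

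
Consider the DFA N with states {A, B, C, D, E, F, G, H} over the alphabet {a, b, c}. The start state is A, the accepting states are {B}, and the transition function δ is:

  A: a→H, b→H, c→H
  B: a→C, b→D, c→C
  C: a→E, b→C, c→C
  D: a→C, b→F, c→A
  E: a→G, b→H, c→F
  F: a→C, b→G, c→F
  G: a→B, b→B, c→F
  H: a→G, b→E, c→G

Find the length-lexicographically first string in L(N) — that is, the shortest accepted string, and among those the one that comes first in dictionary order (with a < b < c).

A breadth-first search from A reaches an accepting state first via the path A → H → G → B on input aaa.
No string of length < 3 is accepted (BFS exhausts all shorter strings without reaching an accepting state), and aaa is the lexicographically least accepting string of length 3.

aaa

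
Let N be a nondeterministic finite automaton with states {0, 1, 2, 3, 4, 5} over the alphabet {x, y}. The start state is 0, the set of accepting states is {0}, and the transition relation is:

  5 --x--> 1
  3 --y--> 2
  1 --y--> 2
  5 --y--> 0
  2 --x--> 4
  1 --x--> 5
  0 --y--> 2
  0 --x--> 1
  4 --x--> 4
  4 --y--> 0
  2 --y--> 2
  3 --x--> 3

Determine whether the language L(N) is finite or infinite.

State 2 is reachable from the start and can reach an accepting state, and it lies on the cycle 2 → 2.
Traversing that cycle any number of times yields accepted strings of unbounded length, so the language is infinite.

infinite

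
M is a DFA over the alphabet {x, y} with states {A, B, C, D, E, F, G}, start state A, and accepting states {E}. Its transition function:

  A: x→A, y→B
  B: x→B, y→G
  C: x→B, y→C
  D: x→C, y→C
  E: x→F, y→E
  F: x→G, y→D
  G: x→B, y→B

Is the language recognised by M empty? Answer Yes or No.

The states reachable from the start state are {A, B, G}.
None of the accepting states {E} is reachable, so no string is accepted and L(M) = ∅.

Yes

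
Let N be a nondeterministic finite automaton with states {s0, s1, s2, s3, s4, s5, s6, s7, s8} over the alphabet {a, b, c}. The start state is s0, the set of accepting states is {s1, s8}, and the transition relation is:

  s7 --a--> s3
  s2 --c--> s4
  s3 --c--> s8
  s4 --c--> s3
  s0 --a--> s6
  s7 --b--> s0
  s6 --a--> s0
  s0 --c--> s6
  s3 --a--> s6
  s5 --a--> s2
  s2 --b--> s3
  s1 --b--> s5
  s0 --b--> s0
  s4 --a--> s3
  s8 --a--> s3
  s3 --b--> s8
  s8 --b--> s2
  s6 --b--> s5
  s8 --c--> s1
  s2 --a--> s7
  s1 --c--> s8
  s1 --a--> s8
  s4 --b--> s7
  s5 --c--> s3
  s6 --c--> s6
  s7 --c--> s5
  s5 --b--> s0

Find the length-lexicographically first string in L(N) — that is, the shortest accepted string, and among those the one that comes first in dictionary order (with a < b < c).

A breadth-first search from s0 reaches an accepting state first via the path s0 → s6 → s5 → s3 → s8 on input abcb.
No string of length < 4 is accepted (BFS exhausts all shorter strings without reaching an accepting state), and abcb is the lexicographically least accepting string of length 4.

abcb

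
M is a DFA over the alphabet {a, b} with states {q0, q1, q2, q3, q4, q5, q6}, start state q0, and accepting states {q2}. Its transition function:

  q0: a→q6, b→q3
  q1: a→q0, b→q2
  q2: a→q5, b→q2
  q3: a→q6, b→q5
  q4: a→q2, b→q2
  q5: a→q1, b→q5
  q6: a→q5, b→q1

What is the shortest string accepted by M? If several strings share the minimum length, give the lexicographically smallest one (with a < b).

A breadth-first search from q0 reaches an accepting state first via the path q0 → q6 → q1 → q2 on input abb.
No string of length < 3 is accepted (BFS exhausts all shorter strings without reaching an accepting state), and abb is the lexicographically least accepting string of length 3.

abb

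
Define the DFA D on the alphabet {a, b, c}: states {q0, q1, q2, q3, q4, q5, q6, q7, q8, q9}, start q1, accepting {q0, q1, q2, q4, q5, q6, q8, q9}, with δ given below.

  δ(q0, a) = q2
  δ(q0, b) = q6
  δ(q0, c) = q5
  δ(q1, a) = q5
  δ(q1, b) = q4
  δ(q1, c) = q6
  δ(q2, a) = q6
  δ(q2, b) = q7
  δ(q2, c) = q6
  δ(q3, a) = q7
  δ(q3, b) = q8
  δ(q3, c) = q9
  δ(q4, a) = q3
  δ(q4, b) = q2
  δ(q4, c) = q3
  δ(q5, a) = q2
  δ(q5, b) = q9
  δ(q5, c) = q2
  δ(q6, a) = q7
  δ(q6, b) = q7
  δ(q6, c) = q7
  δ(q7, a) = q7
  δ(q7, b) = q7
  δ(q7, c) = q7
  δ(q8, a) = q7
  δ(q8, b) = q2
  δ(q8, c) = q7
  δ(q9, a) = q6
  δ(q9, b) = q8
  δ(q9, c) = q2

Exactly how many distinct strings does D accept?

48

The useful subgraph on states {q1, q2, q3, q4, q5, q6, q8, q9} is acyclic, so L(D) is finite; the longest accepting path visits 7 useful states, giving maximum string length 6.
Counting accepting paths from q1 by length: 1 of length 0, 3 of length 1, 4 of length 2, 13 of length 3, 11 of length 4, 12 of length 5, 4 of length 6. Total 48.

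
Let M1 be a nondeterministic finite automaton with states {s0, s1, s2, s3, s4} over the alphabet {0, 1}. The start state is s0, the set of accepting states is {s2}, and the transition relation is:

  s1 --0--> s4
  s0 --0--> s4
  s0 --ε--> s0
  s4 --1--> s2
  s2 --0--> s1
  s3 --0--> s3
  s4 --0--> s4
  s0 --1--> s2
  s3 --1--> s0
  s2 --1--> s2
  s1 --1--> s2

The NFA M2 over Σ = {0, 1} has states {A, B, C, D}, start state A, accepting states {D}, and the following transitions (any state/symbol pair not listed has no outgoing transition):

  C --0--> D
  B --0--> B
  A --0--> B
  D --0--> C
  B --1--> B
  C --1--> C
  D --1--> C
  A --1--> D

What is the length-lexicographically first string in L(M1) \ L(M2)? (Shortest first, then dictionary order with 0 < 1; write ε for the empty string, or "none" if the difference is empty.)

The string 01 is accepted by M1 but not by M2.
No shorter string lies in the difference, and 01 is the lexicographically first length-2 string in L(M1) \ L(M2).

01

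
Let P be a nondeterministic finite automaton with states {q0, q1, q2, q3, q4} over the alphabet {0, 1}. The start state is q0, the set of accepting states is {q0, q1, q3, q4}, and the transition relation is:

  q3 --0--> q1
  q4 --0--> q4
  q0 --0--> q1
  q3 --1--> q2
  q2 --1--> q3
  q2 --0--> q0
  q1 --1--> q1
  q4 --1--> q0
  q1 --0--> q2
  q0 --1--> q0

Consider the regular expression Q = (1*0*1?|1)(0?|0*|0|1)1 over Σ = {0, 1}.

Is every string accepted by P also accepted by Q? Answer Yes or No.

No

The empty string ε is in L(P) but not in L(Q).
So L(P) ⊄ L(Q).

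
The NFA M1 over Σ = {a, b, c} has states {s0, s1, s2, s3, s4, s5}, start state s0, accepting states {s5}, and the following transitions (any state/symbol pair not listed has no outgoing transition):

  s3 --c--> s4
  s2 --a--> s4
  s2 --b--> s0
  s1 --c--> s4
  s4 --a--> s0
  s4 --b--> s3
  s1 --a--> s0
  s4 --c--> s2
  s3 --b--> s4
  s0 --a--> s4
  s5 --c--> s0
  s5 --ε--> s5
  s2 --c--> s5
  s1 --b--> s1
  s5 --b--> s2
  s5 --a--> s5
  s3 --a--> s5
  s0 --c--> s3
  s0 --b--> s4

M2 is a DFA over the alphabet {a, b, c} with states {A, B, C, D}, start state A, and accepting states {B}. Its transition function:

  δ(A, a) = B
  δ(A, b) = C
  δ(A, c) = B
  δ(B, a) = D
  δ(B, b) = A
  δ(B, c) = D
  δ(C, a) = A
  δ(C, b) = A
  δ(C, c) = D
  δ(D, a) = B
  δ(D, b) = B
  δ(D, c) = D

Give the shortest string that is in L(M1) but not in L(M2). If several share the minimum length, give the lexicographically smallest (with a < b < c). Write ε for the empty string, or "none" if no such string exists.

The string ca is accepted by M1 but not by M2.
No shorter string lies in the difference, and ca is the lexicographically first length-2 string in L(M1) \ L(M2).

ca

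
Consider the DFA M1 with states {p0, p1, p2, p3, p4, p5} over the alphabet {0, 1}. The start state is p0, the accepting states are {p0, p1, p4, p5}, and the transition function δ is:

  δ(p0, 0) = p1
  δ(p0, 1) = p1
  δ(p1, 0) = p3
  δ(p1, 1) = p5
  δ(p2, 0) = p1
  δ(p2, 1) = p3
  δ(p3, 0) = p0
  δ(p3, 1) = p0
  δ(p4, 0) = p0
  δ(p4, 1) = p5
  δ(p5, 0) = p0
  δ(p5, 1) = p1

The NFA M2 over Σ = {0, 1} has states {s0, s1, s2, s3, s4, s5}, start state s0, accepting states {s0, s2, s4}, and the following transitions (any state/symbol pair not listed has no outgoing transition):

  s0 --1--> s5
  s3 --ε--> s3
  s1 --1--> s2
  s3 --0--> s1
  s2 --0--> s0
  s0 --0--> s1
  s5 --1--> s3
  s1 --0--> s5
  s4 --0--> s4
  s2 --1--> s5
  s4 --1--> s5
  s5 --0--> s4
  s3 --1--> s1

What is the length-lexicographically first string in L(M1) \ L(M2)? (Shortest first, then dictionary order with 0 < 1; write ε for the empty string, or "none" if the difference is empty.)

0

The string 0 is accepted by M1 but not by M2.
No shorter string lies in the difference, and 0 is the lexicographically first length-1 string in L(M1) \ L(M2).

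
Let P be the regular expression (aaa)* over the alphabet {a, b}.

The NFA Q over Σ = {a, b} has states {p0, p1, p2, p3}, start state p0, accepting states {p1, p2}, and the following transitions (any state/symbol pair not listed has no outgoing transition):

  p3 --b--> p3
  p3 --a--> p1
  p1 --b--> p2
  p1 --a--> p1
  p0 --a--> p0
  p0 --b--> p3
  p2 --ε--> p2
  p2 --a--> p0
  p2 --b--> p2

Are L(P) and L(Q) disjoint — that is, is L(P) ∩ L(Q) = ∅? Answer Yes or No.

Yes

Converting the expression P to a DFA (subset construction, then merging equivalent states) gives the minimal DFA with states {r0, r1, r2, r3}, start state r0, accepting states {r0} and transitions r0: a→r1, b→r2; r1: a→r3, b→r2; r2: a→r2, b→r2; r3: a→r0, b→r2.
Exploring the product automaton P × Q from the start pair (r0, p0), following both machines on each input symbol, reaches 7 state pairs: (r0, p0), (r1, p0), (r2, p3), (r3, p0), (r2, p1), (r2, p2), (r2, p0).
P accepts in {r0} and Q accepts in {p1, p2}; no reachable pair has both components accepting, so no string drives both machines to acceptance simultaneously and L(P) ∩ L(Q) = ∅.
So no string is accepted by both, and the intersection is empty.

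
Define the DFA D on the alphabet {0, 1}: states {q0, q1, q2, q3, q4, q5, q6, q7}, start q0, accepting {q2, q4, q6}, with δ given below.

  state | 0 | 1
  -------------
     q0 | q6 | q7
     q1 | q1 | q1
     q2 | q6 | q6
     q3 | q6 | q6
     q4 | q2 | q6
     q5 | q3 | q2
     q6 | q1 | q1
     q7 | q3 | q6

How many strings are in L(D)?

4

The useful subgraph on states {q0, q3, q6, q7} is acyclic, so L(D) is finite; the longest accepting path visits 4 useful states, giving maximum string length 3.
Counting accepting paths from q0 by length: 1 of length 1, 1 of length 2, 2 of length 3. Total 4.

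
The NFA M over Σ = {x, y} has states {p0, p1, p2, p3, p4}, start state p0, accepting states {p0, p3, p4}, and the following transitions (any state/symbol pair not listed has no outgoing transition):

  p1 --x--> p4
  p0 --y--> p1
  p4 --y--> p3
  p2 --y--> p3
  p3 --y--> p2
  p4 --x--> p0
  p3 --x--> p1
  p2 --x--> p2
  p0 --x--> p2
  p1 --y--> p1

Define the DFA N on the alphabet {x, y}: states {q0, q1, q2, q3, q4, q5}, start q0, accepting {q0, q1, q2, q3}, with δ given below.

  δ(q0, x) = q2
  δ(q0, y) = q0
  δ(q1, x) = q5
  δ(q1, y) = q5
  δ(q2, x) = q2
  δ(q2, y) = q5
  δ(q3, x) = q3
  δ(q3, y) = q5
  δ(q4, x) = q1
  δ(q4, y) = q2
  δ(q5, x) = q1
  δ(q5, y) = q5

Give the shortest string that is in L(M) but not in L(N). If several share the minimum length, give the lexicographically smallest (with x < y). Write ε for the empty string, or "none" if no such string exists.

xy

The string xy is accepted by M but not by N.
No shorter string lies in the difference, and xy is the lexicographically first length-2 string in L(M) \ L(N).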